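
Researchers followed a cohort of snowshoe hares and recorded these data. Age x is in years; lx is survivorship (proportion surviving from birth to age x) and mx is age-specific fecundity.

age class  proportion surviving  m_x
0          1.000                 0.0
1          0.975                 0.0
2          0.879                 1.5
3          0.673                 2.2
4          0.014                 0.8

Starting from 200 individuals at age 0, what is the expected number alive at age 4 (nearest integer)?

Expected survivors = N0 · l_4 = 200 × 0.014 = 2.8 → 3

3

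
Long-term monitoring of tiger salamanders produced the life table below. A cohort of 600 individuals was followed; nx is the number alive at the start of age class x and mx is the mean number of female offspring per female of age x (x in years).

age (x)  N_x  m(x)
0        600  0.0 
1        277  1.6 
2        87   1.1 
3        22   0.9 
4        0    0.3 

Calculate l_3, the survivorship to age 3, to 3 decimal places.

0.037

l_3 = n_3/n_0 = 22/600 = 0.036667… → 0.037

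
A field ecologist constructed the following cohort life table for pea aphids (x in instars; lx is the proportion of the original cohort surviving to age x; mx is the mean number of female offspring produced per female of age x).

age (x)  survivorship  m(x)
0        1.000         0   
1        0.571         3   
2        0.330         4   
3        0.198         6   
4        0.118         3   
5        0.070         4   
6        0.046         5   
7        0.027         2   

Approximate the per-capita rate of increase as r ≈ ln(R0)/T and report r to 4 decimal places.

0.6734

R0 = Σ lx·mx = 0 + 1.713 + 1.32 + 1.188 + 0.354 + 0.28 + 0.23 + 0.054 = 5.139
Σ x·lx·mx = 12.491; T = 12.491/5.139 = 2.43063…
r ≈ ln(R0)/T = ln(5.139)/2.43063… = 0.67343… → 0.6734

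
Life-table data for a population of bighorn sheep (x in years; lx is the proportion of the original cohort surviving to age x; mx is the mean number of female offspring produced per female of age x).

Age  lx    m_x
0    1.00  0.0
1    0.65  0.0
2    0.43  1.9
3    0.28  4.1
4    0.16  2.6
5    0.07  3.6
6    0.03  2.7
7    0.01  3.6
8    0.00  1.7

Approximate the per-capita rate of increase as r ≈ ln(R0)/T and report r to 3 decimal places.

R0 = Σ lx·mx = 0 + 0 + 0.817 + 1.148 + 0.416 + 0.252 + 0.081 + 0.036 + 0 = 2.75
Σ x·lx·mx = 8.74; T = 8.74/2.75 = 3.17818…
r ≈ ln(R0)/T = ln(2.75)/3.17818… = 0.3183… → 0.318

0.318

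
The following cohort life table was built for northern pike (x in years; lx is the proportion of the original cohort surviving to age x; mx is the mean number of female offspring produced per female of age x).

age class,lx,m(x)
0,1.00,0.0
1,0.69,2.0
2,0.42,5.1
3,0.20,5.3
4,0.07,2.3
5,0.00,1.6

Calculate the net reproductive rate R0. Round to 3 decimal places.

4.743

lx·mx by age: 0, 1.38, 2.142, 1.06, 0.161, 0
R0 = Σ lx·mx = 4.743 → 4.743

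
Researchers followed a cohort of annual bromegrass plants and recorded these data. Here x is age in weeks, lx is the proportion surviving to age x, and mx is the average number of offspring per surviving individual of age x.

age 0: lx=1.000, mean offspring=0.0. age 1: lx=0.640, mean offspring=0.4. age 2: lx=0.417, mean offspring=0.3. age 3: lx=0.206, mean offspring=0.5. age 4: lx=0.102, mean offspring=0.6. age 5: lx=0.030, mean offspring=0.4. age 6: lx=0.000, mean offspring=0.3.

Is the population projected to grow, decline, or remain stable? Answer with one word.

declining

R0 = Σ lx·mx = 0 + 0.256 + 0.1251 + 0.103 + 0.0612 + 0.012 + 0 = 0.5573
R0 < 1, so the population is declining.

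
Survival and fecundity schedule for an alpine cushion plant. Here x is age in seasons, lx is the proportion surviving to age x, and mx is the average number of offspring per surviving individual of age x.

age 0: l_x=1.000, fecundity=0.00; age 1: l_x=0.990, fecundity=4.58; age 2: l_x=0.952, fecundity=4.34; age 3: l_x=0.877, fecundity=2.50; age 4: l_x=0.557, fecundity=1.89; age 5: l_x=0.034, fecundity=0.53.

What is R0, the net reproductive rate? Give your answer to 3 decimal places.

lx·mx by age: 0, 4.5342, 4.13168, 2.1925, 1.05273, 0.01802
R0 = Σ lx·mx = 11.92913 → 11.929

11.929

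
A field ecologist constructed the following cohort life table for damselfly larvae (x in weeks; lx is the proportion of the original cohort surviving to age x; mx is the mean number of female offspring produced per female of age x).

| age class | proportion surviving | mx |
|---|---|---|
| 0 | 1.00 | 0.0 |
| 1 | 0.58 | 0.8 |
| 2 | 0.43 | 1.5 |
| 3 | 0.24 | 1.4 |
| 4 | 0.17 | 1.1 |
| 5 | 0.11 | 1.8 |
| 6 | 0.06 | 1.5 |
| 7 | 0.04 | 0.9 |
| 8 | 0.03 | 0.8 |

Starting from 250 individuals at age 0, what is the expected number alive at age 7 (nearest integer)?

10

Expected survivors = N0 · l_7 = 250 × 0.04 = 10 → 10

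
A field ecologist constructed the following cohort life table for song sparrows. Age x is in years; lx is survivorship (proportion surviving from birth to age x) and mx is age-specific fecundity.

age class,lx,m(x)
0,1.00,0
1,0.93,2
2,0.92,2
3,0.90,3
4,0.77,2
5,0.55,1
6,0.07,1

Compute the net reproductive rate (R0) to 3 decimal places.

lx·mx by age: 0, 1.86, 1.84, 2.7, 1.54, 0.55, 0.07
R0 = Σ lx·mx = 8.56 → 8.560

8.560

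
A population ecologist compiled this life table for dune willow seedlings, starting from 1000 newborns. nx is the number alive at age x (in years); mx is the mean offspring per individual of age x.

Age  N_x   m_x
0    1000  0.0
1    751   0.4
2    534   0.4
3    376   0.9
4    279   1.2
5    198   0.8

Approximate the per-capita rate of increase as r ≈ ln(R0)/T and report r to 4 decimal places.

0.1031

lx = nx/n0 = nx/1000: 1, 0.751, 0.534, 0.376, 0.279, 0.198
R0 = Σ lx·mx = 0 + 0.3004 + 0.2136 + 0.3384 + 0.3348 + 0.1584 = 1.3456
Σ x·lx·mx = 3.874; T = 3.874/1.3456 = 2.87901…
r ≈ ln(R0)/T = ln(1.3456)/2.87901… = 0.103105… → 0.1031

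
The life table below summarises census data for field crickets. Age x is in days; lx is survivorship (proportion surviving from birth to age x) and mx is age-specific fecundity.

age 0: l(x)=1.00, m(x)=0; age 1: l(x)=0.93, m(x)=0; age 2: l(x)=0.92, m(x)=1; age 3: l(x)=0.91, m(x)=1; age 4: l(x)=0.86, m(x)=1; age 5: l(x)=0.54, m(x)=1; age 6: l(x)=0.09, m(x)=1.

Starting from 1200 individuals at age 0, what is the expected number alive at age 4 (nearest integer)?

Expected survivors = N0 · l_4 = 1200 × 0.86 = 1032 → 1032

1032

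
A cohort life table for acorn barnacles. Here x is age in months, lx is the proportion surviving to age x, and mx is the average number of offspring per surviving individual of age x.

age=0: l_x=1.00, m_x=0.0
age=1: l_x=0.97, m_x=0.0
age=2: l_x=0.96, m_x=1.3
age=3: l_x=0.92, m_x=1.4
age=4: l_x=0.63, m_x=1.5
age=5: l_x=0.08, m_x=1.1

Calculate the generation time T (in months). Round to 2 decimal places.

2.96

lx·mx: 0, 0, 1.248, 1.288, 0.945, 0.088 → R0 = 3.569
x·lx·mx: 0, 0, 2.496, 3.864, 3.78, 0.44 → Σ = 10.58
T = 10.58 / 3.569 = 2.964416… → 2.96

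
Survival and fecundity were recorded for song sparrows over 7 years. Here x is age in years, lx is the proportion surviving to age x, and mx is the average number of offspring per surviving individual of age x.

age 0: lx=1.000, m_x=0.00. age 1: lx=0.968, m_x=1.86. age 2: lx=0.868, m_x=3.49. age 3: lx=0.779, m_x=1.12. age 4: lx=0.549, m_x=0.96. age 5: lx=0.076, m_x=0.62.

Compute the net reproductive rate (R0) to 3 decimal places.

lx·mx by age: 0, 1.80048, 3.02932, 0.87248, 0.52704, 0.04712
R0 = Σ lx·mx = 6.27644 → 6.276

6.276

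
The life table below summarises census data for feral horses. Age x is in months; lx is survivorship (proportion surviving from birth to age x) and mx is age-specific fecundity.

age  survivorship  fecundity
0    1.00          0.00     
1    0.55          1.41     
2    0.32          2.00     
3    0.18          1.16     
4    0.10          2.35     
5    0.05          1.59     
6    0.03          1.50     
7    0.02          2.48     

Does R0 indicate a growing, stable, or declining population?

growing

R0 = Σ lx·mx = 0 + 0.7755 + 0.64 + 0.2088 + 0.235 + 0.0795 + 0.045 + 0.0496 = 2.0334
R0 > 1, so the population is growing.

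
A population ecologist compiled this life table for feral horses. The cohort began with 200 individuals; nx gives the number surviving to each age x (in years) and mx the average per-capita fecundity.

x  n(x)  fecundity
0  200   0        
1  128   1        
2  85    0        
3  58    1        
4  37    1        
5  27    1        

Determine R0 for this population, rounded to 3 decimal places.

lx = nx/n0 = nx/200: 1, 0.64, 0.425, 0.29, 0.185, 0.135
lx·mx by age: 0, 0.64, 0, 0.29, 0.185, 0.135
R0 = Σ lx·mx = 1.25 → 1.250

1.250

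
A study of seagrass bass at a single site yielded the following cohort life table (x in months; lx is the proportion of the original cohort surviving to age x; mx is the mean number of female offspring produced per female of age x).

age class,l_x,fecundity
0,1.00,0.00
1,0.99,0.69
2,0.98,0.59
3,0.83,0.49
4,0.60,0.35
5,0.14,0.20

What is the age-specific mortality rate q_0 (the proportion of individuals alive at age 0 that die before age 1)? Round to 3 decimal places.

q_0 = (l_0 − l_1) / l_0 = (1 − 0.99) / 1
     = 0.01 / 1 = 0.01 → 0.010

0.010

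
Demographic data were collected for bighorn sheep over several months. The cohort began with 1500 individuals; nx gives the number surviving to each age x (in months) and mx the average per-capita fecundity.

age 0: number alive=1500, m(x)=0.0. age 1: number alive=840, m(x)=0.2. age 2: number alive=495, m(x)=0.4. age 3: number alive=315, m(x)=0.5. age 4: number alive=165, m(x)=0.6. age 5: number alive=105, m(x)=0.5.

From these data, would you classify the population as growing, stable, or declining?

declining

lx = nx/n0 = nx/1500: 1, 0.56, 0.33, 0.21, 0.11, 0.07
R0 = Σ lx·mx = 0 + 0.112 + 0.132 + 0.105 + 0.066 + 0.035 = 0.45
R0 < 1, so the population is declining.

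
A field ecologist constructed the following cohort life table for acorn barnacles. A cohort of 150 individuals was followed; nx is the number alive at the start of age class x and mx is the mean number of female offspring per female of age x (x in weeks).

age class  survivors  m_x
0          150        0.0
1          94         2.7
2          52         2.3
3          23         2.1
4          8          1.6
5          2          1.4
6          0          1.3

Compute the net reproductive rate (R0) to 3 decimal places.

2.915

lx = nx/n0 = nx/150: 1, 0.62667…, 0.34667…, 0.15333…, 0.05333…, 0.01333…, 0
lx·mx by age: 0, 1.692…, 0.797333…, 0.322…, 0.085333…, 0.018667…, 0
R0 = Σ lx·mx = 2.915333… → 2.915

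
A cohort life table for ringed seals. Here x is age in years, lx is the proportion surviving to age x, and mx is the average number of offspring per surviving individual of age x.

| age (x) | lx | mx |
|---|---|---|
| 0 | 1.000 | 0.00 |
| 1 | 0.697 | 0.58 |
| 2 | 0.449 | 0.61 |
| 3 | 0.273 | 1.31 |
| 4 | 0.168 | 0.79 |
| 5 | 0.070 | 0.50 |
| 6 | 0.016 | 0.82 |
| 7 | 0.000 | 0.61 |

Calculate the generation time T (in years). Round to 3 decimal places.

2.309

lx·mx: 0, 0.40426, 0.27389, 0.35763, 0.13272, 0.035, 0.01312, 0 → R0 = 1.21662
x·lx·mx: 0, 0.40426, 0.54778, 1.07289, 0.53088, 0.175, 0.07872, 0 → Σ = 2.80953
T = 2.80953 / 1.21662 = 2.309291… → 2.309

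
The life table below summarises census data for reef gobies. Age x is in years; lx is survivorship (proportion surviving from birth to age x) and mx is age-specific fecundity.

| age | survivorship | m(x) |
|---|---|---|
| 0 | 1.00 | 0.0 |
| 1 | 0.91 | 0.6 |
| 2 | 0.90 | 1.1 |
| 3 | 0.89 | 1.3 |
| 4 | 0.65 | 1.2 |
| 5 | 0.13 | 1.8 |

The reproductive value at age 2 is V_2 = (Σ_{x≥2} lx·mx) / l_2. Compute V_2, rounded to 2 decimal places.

lx·mx for x ≥ 2: 0.99, 1.157, 0.78, 0.234 → sum = 3.161
V_2 = 3.161 / l_2 = 3.161 / 0.9 = 3.512222… → 3.51

3.51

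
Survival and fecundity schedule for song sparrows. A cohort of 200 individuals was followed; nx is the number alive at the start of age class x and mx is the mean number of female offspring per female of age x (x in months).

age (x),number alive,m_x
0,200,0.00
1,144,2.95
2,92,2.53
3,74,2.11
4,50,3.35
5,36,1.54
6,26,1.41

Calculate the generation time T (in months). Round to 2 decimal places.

lx = nx/n0 = nx/200: 1, 0.72, 0.46, 0.37, 0.25, 0.18, 0.13
lx·mx: 0, 2.124, 1.1638, 0.7807, 0.8375, 0.2772, 0.1833 → R0 = 5.3665
x·lx·mx: 0, 2.124, 2.3276, 2.3421, 3.35, 1.386, 1.0998 → Σ = 12.6295
T = 12.6295 / 5.3665 = 2.353396… → 2.35

2.35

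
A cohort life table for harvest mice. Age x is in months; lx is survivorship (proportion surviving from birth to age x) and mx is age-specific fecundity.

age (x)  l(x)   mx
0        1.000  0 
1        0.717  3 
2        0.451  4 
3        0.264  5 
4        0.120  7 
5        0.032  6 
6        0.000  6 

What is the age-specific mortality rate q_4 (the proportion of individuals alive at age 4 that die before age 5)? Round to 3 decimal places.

q_4 = (l_4 − l_5) / l_4 = (0.12 − 0.032) / 0.12
     = 0.088 / 0.12 = 0.733333… → 0.733

0.733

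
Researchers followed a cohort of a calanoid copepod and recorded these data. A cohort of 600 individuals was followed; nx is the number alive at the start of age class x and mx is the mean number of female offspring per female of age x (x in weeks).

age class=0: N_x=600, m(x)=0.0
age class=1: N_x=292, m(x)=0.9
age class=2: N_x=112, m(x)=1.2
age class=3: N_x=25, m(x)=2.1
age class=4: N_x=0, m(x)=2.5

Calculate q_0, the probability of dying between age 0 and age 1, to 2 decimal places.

0.51

lx = nx/n0 = nx/600: 1, 0.48667…, 0.18667…, 0.04167…, 0
q_0 = (l_0 − l_1) / l_0 = (1 − 0.486667…) / 1
     = 0.513333… / 1 = 0.513333… → 0.51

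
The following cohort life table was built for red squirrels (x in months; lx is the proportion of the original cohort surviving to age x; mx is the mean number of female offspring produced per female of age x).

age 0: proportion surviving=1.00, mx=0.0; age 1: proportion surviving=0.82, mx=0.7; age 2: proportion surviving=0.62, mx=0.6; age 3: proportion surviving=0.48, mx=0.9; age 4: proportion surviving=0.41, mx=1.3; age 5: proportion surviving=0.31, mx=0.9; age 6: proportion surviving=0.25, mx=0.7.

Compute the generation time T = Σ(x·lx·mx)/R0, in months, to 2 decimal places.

3.04

lx·mx: 0, 0.574, 0.372, 0.432, 0.533, 0.279, 0.175 → R0 = 2.365
x·lx·mx: 0, 0.574, 0.744, 1.296, 2.132, 1.395, 1.05 → Σ = 7.191
T = 7.191 / 2.365 = 3.040592… → 3.04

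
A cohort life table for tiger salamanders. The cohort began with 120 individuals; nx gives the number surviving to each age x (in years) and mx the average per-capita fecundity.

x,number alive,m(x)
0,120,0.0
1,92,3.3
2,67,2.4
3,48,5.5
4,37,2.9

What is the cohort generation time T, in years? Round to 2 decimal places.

lx = nx/n0 = nx/120: 1, 0.76667…, 0.55833…, 0.4, 0.30833…
lx·mx: 0, 2.53…, 1.34…, 2.2, 0.894167… → R0 = 6.964167…
x·lx·mx: 0, 2.53…, 2.68…, 6.6, 3.576667… → Σ = 15.386667…
T = 15.386667… / 6.964167… = 2.209405… → 2.21

2.21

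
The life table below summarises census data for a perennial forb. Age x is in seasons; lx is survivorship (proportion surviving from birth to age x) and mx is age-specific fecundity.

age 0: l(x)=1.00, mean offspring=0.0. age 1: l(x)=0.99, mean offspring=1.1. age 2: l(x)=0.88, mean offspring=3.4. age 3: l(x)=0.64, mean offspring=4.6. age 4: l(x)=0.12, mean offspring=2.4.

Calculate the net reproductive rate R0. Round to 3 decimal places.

lx·mx by age: 0, 1.089, 2.992, 2.944, 0.288
R0 = Σ lx·mx = 7.313 → 7.313

7.313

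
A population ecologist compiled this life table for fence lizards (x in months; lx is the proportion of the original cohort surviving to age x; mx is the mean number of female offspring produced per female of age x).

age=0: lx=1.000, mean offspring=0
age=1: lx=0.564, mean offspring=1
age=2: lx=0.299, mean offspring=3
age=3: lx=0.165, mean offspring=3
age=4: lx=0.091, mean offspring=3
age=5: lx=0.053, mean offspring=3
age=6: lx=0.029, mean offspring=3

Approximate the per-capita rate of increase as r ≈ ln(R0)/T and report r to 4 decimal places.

R0 = Σ lx·mx = 0 + 0.564 + 0.897 + 0.495 + 0.273 + 0.159 + 0.087 = 2.475
Σ x·lx·mx = 6.252; T = 6.252/2.475 = 2.52606…
r ≈ ln(R0)/T = ln(2.475)/2.52606… = 0.358756… → 0.3588

0.3588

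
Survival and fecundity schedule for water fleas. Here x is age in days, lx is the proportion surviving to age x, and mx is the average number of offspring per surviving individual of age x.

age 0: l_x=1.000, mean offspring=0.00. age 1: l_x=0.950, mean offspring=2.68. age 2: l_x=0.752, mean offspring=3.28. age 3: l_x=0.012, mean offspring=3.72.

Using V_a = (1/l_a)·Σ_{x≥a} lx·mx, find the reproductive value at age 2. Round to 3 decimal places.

lx·mx for x ≥ 2: 2.46656, 0.04464 → sum = 2.5112
V_2 = 2.5112 / l_2 = 2.5112 / 0.752 = 3.339362… → 3.339

3.339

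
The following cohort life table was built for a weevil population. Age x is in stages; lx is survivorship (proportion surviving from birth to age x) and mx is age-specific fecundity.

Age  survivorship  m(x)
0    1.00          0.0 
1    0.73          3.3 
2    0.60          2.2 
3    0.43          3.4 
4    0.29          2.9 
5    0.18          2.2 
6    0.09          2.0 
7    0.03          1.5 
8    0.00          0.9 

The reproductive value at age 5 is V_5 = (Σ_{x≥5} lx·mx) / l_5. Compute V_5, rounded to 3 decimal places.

lx·mx for x ≥ 5: 0.396, 0.18, 0.045, 0 → sum = 0.621
V_5 = 0.621 / l_5 = 0.621 / 0.18 = 3.45 → 3.450

3.450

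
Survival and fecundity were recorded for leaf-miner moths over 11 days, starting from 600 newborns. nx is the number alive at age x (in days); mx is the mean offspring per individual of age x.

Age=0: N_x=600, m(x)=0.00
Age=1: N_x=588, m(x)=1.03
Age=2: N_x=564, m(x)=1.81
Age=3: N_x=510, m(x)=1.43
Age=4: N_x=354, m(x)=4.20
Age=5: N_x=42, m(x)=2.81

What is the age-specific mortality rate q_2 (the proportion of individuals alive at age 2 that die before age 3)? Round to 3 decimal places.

0.096

lx = nx/n0 = nx/600: 1, 0.98, 0.94, 0.85, 0.59, 0.07
q_2 = (l_2 − l_3) / l_2 = (0.94 − 0.85) / 0.94
     = 0.09 / 0.94 = 0.095745… → 0.096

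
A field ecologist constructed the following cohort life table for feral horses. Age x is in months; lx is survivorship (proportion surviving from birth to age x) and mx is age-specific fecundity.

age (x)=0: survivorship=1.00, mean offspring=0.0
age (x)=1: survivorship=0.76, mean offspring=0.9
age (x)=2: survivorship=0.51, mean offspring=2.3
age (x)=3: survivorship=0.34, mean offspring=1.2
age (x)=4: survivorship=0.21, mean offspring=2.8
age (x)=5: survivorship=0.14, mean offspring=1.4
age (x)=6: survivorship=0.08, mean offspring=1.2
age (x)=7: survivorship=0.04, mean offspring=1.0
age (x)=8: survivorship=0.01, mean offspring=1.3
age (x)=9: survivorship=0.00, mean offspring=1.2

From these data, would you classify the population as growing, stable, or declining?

growing

R0 = Σ lx·mx = 0 + 0.684 + 1.173 + 0.408 + 0.588 + 0.196 + 0.096 + 0.04 + 0.013 + 0 = 3.198
R0 > 1, so the population is growing.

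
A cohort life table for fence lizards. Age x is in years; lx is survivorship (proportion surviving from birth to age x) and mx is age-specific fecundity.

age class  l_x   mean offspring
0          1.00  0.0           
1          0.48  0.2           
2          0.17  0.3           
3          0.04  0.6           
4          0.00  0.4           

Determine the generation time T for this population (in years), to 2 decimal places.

1.58

lx·mx: 0, 0.096, 0.051, 0.024, 0 → R0 = 0.171
x·lx·mx: 0, 0.096, 0.102, 0.072, 0 → Σ = 0.27
T = 0.27 / 0.171 = 1.578947… → 1.58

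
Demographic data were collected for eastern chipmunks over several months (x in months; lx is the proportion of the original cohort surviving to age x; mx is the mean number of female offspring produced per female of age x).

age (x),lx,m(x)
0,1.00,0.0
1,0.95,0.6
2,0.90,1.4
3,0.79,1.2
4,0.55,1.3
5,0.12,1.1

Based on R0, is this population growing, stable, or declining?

R0 = Σ lx·mx = 0 + 0.57 + 1.26 + 0.948 + 0.715 + 0.132 = 3.625
R0 > 1, so the population is growing.

growing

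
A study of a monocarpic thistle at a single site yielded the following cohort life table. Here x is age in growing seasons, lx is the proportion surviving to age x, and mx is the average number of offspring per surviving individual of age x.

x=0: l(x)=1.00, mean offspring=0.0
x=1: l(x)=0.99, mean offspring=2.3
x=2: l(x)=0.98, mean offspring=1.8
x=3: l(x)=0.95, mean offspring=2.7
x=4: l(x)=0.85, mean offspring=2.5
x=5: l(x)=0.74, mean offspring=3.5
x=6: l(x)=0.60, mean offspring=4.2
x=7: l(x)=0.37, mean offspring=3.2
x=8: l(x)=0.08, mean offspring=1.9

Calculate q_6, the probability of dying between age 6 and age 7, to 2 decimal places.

0.38

q_6 = (l_6 − l_7) / l_6 = (0.6 − 0.37) / 0.6
     = 0.23 / 0.6 = 0.383333… → 0.38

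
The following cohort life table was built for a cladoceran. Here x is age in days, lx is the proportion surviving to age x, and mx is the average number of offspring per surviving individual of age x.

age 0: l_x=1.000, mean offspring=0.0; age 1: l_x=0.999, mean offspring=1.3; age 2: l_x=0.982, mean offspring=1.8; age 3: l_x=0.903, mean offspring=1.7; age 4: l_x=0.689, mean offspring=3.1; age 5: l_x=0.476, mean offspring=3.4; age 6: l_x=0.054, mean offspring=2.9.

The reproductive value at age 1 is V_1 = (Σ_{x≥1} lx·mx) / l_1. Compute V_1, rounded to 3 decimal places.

8.521

lx·mx for x ≥ 1: 1.2987, 1.7676, 1.5351, 2.1359, 1.6184, 0.1566 → sum = 8.5123
V_1 = 8.5123 / l_1 = 8.5123 / 0.999 = 8.520821… → 8.521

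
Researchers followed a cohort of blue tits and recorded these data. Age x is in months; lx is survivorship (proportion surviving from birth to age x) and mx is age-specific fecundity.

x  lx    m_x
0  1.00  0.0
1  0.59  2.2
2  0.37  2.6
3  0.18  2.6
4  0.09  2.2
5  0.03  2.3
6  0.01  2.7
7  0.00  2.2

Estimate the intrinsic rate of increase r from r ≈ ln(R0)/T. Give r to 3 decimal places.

R0 = Σ lx·mx = 0 + 1.298 + 0.962 + 0.468 + 0.198 + 0.069 + 0.027 + 0 = 3.022
Σ x·lx·mx = 5.925; T = 5.925/3.022 = 1.96062…
r ≈ ln(R0)/T = ln(3.022)/1.96062… = 0.56407… → 0.564

0.564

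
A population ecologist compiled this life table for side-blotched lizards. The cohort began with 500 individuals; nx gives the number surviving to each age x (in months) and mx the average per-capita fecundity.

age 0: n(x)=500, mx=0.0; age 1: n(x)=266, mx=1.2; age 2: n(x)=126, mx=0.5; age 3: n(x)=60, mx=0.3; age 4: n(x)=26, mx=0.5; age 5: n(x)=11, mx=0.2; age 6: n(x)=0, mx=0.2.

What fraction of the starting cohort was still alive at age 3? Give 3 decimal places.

0.120

l_3 = n_3/n_0 = 60/500 = 0.12 → 0.120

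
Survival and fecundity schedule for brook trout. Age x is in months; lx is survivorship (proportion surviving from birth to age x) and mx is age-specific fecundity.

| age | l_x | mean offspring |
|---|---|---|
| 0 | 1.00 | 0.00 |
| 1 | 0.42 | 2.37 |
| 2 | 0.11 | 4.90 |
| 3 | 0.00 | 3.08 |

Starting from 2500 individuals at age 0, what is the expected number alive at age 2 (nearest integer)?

Expected survivors = N0 · l_2 = 2500 × 0.11 = 275 → 275

275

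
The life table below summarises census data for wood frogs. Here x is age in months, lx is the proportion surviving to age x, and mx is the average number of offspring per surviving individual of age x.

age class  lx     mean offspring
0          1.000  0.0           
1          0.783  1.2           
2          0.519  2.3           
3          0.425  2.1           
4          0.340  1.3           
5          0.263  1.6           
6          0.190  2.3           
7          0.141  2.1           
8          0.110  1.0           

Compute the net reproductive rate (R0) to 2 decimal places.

4.73

lx·mx by age: 0, 0.9396, 1.1937, 0.8925, 0.442, 0.4208, 0.437, 0.2961, 0.11
R0 = Σ lx·mx = 4.7317 → 4.73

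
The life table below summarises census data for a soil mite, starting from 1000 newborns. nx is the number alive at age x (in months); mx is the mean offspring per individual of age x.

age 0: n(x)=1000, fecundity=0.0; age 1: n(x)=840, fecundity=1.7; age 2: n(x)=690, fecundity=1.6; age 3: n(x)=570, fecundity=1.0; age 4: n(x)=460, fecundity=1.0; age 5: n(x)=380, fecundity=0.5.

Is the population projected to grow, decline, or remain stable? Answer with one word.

growing

lx = nx/n0 = nx/1000: 1, 0.84, 0.69, 0.57, 0.46, 0.38
R0 = Σ lx·mx = 0 + 1.428 + 1.104 + 0.57 + 0.46 + 0.19 = 3.752
R0 > 1, so the population is growing.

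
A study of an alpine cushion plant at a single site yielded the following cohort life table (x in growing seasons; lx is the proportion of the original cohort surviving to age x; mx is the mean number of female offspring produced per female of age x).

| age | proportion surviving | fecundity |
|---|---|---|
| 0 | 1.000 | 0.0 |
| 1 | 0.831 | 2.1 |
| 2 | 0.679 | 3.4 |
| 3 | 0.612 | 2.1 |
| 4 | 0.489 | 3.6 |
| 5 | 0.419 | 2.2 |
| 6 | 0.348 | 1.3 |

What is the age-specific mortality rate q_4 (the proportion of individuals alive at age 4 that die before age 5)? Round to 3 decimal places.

0.143

q_4 = (l_4 − l_5) / l_4 = (0.489 − 0.419) / 0.489
     = 0.07 / 0.489 = 0.143149… → 0.143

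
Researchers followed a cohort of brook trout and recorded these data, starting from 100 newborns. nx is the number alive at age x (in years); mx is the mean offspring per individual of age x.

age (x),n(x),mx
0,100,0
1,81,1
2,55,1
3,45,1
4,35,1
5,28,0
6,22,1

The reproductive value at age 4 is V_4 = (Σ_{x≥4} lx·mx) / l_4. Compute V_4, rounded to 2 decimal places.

lx = nx/n0 = nx/100: 1, 0.81, 0.55, 0.45, 0.35, 0.28, 0.22
lx·mx for x ≥ 4: 0.35, 0, 0.22 → sum = 0.57
V_4 = 0.57 / l_4 = 0.57 / 0.35 = 1.628571… → 1.63

1.63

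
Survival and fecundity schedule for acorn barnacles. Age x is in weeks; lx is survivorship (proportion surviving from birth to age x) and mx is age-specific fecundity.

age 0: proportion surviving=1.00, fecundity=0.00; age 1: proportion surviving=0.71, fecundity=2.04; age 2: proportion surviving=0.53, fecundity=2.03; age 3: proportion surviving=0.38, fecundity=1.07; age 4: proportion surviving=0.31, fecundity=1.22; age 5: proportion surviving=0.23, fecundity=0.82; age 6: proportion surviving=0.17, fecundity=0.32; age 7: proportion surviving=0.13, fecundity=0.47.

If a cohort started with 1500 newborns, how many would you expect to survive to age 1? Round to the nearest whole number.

Expected survivors = N0 · l_1 = 1500 × 0.71 = 1065 → 1065

1065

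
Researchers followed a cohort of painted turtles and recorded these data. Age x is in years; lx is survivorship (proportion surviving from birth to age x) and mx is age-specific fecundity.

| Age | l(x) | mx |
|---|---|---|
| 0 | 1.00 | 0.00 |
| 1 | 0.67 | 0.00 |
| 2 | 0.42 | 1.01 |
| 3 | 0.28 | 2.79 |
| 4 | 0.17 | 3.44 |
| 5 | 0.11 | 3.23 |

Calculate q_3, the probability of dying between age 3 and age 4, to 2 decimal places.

0.39

q_3 = (l_3 − l_4) / l_3 = (0.28 − 0.17) / 0.28
     = 0.11 / 0.28 = 0.392857… → 0.39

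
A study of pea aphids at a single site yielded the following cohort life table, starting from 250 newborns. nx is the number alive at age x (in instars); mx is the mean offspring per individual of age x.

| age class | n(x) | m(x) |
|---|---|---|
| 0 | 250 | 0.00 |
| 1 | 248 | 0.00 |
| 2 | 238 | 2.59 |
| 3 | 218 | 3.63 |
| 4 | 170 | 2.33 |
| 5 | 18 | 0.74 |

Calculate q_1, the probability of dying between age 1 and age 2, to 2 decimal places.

lx = nx/n0 = nx/250: 1, 0.992, 0.952, 0.872, 0.68, 0.072
q_1 = (l_1 − l_2) / l_1 = (0.992 − 0.952) / 0.992
     = 0.04 / 0.992 = 0.040323… → 0.04

0.04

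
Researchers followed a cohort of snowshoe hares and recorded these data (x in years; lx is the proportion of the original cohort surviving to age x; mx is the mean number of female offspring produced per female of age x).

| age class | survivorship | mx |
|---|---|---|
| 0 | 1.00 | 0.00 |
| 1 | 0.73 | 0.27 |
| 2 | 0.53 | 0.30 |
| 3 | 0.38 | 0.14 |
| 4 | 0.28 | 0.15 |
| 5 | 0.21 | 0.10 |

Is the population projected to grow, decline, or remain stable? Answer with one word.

R0 = Σ lx·mx = 0 + 0.1971 + 0.159 + 0.0532 + 0.042 + 0.021 = 0.4723
R0 < 1, so the population is declining.

declining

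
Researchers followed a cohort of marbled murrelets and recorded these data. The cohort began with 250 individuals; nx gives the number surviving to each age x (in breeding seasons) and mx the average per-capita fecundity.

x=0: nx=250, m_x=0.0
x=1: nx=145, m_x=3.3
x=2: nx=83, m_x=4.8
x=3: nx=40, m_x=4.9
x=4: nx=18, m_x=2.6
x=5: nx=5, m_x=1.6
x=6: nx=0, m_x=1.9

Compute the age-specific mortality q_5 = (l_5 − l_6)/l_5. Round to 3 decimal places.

lx = nx/n0 = nx/250: 1, 0.58, 0.332, 0.16, 0.072, 0.02, 0
q_5 = (l_5 − l_6) / l_5 = (0.02 − 0) / 0.02
     = 0.02 / 0.02 = 1 → 1.000

1.000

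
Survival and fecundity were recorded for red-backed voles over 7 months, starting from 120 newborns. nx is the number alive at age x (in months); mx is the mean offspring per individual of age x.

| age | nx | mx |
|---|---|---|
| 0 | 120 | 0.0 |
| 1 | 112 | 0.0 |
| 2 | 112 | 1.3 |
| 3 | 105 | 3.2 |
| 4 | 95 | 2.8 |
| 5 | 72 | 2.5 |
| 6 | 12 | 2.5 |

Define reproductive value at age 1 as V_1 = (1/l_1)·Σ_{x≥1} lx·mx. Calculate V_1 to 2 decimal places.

lx = nx/n0 = nx/120: 1, 0.93333…, 0.93333…, 0.875, 0.79167…, 0.6, 0.1
lx·mx for x ≥ 1: 0, 1.213333…, 2.8, 2.216667…, 1.5, 0.25 → sum = 7.98…
V_1 = 7.98… / l_1 = 7.98… / 0.933333… = 8.55… → 8.55

8.55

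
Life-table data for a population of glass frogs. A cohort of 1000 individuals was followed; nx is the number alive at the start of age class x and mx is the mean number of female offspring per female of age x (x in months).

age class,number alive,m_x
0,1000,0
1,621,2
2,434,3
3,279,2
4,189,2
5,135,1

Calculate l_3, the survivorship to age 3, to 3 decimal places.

0.279

l_3 = n_3/n_0 = 279/1000 = 0.279 → 0.279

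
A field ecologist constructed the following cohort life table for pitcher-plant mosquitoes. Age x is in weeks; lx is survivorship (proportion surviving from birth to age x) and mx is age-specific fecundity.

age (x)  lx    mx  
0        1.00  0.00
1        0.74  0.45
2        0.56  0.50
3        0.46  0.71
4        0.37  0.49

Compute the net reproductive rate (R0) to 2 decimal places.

lx·mx by age: 0, 0.333, 0.28, 0.3266, 0.1813
R0 = Σ lx·mx = 1.1209 → 1.12

1.12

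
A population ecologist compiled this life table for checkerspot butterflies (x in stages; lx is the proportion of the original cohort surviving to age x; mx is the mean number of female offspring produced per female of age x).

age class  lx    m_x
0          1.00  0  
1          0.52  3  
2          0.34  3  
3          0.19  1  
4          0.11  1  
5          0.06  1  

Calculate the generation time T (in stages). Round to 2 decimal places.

lx·mx: 0, 1.56, 1.02, 0.19, 0.11, 0.06 → R0 = 2.94
x·lx·mx: 0, 1.56, 2.04, 0.57, 0.44, 0.3 → Σ = 4.91
T = 4.91 / 2.94 = 1.670068… → 1.67

1.67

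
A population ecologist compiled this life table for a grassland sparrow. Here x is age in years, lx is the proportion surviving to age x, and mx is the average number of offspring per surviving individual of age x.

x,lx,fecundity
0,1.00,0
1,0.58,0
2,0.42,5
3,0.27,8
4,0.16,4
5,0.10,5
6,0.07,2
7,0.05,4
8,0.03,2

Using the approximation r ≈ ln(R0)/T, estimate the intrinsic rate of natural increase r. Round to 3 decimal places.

R0 = Σ lx·mx = 0 + 0 + 2.1 + 2.16 + 0.64 + 0.5 + 0.14 + 0.2 + 0.06 = 5.8
Σ x·lx·mx = 18.46; T = 18.46/5.8 = 3.18276…
r ≈ ln(R0)/T = ln(5.8)/3.18276… = 0.55231… → 0.552

0.552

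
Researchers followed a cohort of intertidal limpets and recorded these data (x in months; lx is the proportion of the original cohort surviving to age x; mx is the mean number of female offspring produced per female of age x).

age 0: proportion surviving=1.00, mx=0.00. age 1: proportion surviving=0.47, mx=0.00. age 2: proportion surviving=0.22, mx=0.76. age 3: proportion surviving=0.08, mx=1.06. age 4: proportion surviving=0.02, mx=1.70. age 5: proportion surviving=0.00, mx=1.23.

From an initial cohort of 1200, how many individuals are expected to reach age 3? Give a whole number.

Expected survivors = N0 · l_3 = 1200 × 0.08 = 96 → 96

96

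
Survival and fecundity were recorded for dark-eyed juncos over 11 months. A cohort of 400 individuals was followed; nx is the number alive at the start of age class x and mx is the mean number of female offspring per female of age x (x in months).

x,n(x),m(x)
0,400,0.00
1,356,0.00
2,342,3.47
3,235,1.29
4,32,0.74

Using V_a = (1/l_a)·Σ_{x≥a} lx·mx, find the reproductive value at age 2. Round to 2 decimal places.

4.43

lx = nx/n0 = nx/400: 1, 0.89, 0.855, 0.5875, 0.08
lx·mx for x ≥ 2: 2.96685, 0.757875, 0.0592 → sum = 3.783925
V_2 = 3.783925 / l_2 = 3.783925 / 0.855 = 4.425643… → 4.43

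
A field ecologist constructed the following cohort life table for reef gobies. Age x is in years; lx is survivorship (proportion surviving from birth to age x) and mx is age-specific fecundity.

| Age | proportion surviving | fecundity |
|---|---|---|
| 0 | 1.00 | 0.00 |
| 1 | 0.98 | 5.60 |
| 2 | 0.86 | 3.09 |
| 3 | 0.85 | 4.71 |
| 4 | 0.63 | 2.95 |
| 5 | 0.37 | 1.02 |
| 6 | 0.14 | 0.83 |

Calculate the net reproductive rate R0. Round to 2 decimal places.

lx·mx by age: 0, 5.488, 2.6574, 4.0035, 1.8585, 0.3774, 0.1162
R0 = Σ lx·mx = 14.501 → 14.50

14.50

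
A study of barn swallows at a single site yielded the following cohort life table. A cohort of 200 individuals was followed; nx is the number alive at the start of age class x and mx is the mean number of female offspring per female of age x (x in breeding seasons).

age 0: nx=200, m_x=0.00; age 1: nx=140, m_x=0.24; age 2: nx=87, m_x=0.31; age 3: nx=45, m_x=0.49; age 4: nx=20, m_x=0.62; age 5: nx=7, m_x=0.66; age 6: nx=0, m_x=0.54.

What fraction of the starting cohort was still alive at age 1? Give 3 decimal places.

l_1 = n_1/n_0 = 140/200 = 0.7 → 0.700

0.700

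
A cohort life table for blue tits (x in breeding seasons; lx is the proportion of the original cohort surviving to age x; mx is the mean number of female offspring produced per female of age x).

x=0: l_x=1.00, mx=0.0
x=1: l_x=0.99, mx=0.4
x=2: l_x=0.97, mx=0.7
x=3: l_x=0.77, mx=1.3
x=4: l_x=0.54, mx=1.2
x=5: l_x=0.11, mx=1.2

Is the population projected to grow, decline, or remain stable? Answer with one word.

growing

R0 = Σ lx·mx = 0 + 0.396 + 0.679 + 1.001 + 0.648 + 0.132 = 2.856
R0 > 1, so the population is growing.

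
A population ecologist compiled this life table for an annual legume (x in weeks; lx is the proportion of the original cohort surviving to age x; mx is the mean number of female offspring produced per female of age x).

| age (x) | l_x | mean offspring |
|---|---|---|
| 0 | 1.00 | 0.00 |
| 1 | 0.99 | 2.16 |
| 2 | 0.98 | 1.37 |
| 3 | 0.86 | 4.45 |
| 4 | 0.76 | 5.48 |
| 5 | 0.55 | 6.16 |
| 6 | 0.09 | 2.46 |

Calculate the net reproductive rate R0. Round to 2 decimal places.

15.08

lx·mx by age: 0, 2.1384, 1.3426, 3.827, 4.1648, 3.388, 0.2214
R0 = Σ lx·mx = 15.0822 → 15.08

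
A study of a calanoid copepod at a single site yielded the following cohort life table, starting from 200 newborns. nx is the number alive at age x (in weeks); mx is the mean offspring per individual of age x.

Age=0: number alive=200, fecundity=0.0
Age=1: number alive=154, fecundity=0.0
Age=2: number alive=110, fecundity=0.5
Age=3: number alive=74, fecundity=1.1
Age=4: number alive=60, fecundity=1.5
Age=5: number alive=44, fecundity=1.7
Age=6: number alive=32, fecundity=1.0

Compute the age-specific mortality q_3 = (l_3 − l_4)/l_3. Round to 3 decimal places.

lx = nx/n0 = nx/200: 1, 0.77, 0.55, 0.37, 0.3, 0.22, 0.16
q_3 = (l_3 − l_4) / l_3 = (0.37 − 0.3) / 0.37
     = 0.07 / 0.37 = 0.189189… → 0.189

0.189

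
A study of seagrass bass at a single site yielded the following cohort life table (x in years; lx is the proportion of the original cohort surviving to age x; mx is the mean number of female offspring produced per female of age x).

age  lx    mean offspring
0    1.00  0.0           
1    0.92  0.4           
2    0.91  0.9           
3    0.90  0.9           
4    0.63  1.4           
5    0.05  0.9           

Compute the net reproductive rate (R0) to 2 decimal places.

2.92

lx·mx by age: 0, 0.368, 0.819, 0.81, 0.882, 0.045
R0 = Σ lx·mx = 2.924 → 2.92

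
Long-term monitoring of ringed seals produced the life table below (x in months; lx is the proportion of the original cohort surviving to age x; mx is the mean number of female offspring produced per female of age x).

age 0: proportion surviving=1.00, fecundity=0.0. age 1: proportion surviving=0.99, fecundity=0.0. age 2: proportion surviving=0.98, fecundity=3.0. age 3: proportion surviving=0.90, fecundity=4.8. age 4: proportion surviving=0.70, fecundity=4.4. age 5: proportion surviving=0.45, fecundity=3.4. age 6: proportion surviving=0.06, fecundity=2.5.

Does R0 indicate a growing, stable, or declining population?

growing

R0 = Σ lx·mx = 0 + 0 + 2.94 + 4.32 + 3.08 + 1.53 + 0.15 = 12.02
R0 > 1, so the population is growing.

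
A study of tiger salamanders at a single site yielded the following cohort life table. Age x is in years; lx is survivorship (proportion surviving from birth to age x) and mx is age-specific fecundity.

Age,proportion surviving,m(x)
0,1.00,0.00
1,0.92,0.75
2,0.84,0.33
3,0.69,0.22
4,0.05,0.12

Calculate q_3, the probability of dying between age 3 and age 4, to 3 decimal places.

q_3 = (l_3 − l_4) / l_3 = (0.69 − 0.05) / 0.69
     = 0.64 / 0.69 = 0.927536… → 0.928

0.928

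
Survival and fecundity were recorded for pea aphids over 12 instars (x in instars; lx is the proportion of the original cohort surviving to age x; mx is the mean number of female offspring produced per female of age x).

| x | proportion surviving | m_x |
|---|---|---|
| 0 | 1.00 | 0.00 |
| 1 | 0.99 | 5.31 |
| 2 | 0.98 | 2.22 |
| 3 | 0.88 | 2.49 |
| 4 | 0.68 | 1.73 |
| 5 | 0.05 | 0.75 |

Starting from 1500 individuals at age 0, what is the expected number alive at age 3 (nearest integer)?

Expected survivors = N0 · l_3 = 1500 × 0.88 = 1320 → 1320

1320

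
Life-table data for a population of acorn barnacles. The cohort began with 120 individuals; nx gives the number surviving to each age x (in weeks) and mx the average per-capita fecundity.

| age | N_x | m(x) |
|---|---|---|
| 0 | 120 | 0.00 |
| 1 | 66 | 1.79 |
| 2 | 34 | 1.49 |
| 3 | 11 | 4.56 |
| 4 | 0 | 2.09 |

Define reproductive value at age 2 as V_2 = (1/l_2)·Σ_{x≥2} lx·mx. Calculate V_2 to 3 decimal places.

2.965

lx = nx/n0 = nx/120: 1, 0.55, 0.28333…, 0.09167…, 0
lx·mx for x ≥ 2: 0.422167…, 0.418…, 0 → sum = 0.840167…
V_2 = 0.840167… / l_2 = 0.840167… / 0.283333… = 2.965294… → 2.965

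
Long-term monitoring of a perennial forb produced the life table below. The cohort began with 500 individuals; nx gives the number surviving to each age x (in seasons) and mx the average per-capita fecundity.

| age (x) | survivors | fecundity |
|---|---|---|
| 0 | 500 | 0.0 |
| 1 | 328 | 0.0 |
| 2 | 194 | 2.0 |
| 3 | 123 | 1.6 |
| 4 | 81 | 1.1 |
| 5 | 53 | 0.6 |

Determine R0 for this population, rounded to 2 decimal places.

1.41

lx = nx/n0 = nx/500: 1, 0.656, 0.388, 0.246, 0.162, 0.106
lx·mx by age: 0, 0, 0.776, 0.3936, 0.1782, 0.0636
R0 = Σ lx·mx = 1.4114 → 1.41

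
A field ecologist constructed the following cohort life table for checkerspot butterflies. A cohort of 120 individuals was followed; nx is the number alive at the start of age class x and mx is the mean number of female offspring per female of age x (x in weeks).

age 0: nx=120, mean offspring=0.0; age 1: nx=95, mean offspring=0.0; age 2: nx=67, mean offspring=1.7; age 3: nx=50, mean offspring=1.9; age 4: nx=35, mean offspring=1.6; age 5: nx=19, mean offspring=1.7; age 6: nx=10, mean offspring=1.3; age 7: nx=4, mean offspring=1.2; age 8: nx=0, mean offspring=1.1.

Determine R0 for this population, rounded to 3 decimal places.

2.625

lx = nx/n0 = nx/120: 1, 0.79167…, 0.55833…, 0.41667…, 0.29167…, 0.15833…, 0.08333…, 0.03333…, 0
lx·mx by age: 0, 0, 0.949167…, 0.791667…, 0.466667…, 0.269167…, 0.108333…, 0.04…, 0
R0 = Σ lx·mx = 2.625… → 2.625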